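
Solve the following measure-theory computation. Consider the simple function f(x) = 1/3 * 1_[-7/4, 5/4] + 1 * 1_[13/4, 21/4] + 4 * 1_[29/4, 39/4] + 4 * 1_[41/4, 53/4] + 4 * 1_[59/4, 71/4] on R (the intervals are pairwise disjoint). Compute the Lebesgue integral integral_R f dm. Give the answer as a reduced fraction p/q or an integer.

For a simple function f = sum_i c_i * 1_{A_i} with disjoint A_i,
  integral f dm = sum_i c_i * m(A_i).
Lengths of the A_i:
  m(A_1) = 5/4 - (-7/4) = 3.
  m(A_2) = 21/4 - 13/4 = 2.
  m(A_3) = 39/4 - 29/4 = 5/2.
  m(A_4) = 53/4 - 41/4 = 3.
  m(A_5) = 71/4 - 59/4 = 3.
Contributions c_i * m(A_i):
  (1/3) * (3) = 1.
  (1) * (2) = 2.
  (4) * (5/2) = 10.
  (4) * (3) = 12.
  (4) * (3) = 12.
Total: 1 + 2 + 10 + 12 + 12 = 37.

37


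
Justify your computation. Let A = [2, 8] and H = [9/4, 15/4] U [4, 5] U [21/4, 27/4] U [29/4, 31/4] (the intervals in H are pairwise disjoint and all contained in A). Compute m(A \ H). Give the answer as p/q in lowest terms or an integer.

The ambient interval has length m(A) = 8 - 2 = 6.
Since the holes are disjoint and sit inside A, by finite additivity
  m(H) = sum_i (b_i - a_i), and m(A \ H) = m(A) - m(H).
Computing the hole measures:
  m(H_1) = 15/4 - 9/4 = 3/2.
  m(H_2) = 5 - 4 = 1.
  m(H_3) = 27/4 - 21/4 = 3/2.
  m(H_4) = 31/4 - 29/4 = 1/2.
Summed: m(H) = 3/2 + 1 + 3/2 + 1/2 = 9/2.
So m(A \ H) = 6 - 9/2 = 3/2.

3/2


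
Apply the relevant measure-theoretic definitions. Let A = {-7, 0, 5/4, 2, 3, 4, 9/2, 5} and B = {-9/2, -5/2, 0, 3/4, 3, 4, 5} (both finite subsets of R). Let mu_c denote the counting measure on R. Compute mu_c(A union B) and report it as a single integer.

Counting measure on a finite set equals cardinality. By inclusion-exclusion, |A union B| = |A| + |B| - |A cap B|.
|A| = 8, |B| = 7, |A cap B| = 4.
So mu_c(A union B) = 8 + 7 - 4 = 11.

11


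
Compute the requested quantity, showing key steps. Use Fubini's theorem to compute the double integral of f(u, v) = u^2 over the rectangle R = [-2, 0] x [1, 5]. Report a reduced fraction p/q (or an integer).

f(u, v) is a tensor product of a function of u and a function of v, and both factors are bounded continuous (hence Lebesgue integrable) on the rectangle, so Fubini's theorem applies:
  integral_R f d(m x m) = (integral_a1^b1 u^2 du) * (integral_a2^b2 1 dv).
Inner integral in u: integral_{-2}^{0} u^2 du = (0^3 - (-2)^3)/3
  = 8/3.
Inner integral in v: integral_{1}^{5} 1 dv = (5^1 - 1^1)/1
  = 4.
Product: (8/3) * (4) = 32/3.

32/3


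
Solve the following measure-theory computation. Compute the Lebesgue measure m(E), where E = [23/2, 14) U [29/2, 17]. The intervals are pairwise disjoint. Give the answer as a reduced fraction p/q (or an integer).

For pairwise disjoint intervals, m(union_i I_i) = sum_i m(I_i),
and m is invariant under swapping open/closed endpoints (single points have measure 0).
So m(E) = sum_i (b_i - a_i).
  I_1 has length 14 - 23/2 = 5/2.
  I_2 has length 17 - 29/2 = 5/2.
Summing:
  m(E) = 5/2 + 5/2 = 5.

5


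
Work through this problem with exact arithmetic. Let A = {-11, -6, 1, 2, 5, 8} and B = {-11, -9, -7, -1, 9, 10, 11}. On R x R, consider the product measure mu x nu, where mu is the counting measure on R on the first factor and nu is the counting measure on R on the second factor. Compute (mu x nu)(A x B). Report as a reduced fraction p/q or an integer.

For a measurable rectangle A x B, the product measure satisfies
  (mu x nu)(A x B) = mu(A) * nu(B).
  mu(A) = 6.
  nu(B) = 7.
  (mu x nu)(A x B) = 6 * 7 = 42.

42


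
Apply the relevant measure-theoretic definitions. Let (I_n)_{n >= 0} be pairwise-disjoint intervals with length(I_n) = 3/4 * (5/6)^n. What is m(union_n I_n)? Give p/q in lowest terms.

By countable additivity of the Lebesgue measure on pairwise disjoint measurable sets,
  m(union_{n >= 0} I_n) = sum_{n >= 0} m(I_n) = sum_{n >= 0} a * r^n,
  with a = 3/4 and r = 5/6.
Since 0 < r = 5/6 < 1, the geometric series converges:
  sum_{n >= 0} a * r^n = a / (1 - r).
  = 3/4 / (1 - 5/6)
  = 3/4 / (1/6)
  = 9/2.

9/2


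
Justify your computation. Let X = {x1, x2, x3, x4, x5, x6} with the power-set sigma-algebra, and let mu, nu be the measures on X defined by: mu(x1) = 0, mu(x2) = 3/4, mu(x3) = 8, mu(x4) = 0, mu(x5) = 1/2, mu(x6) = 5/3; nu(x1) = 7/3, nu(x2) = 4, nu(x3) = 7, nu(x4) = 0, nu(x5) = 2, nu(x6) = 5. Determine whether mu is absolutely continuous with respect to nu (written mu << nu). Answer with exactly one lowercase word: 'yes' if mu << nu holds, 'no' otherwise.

mu << nu means: every nu-null measurable set is also mu-null; equivalently, for every atom x, if nu({x}) = 0 then mu({x}) = 0.
Checking each atom:
  x1: nu = 7/3 > 0 -> no constraint.
  x2: nu = 4 > 0 -> no constraint.
  x3: nu = 7 > 0 -> no constraint.
  x4: nu = 0, mu = 0 -> consistent with mu << nu.
  x5: nu = 2 > 0 -> no constraint.
  x6: nu = 5 > 0 -> no constraint.
No atom violates the condition. Therefore mu << nu.

yes


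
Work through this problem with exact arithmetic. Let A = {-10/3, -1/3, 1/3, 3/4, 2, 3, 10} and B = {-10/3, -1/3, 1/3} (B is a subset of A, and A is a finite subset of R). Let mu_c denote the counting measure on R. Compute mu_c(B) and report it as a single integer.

Counting measure assigns mu_c(E) = |E| (number of elements) when E is finite.
B has 3 element(s), so mu_c(B) = 3.

3


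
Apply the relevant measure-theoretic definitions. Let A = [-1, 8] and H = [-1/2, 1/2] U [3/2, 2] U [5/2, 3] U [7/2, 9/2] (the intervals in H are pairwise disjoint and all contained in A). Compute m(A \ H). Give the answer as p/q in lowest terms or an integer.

The ambient interval has length m(A) = 8 - (-1) = 9.
Since the holes are disjoint and sit inside A, by finite additivity
  m(H) = sum_i (b_i - a_i), and m(A \ H) = m(A) - m(H).
Computing the hole measures:
  m(H_1) = 1/2 - (-1/2) = 1.
  m(H_2) = 2 - 3/2 = 1/2.
  m(H_3) = 3 - 5/2 = 1/2.
  m(H_4) = 9/2 - 7/2 = 1.
Summed: m(H) = 1 + 1/2 + 1/2 + 1 = 3.
So m(A \ H) = 9 - 3 = 6.

6


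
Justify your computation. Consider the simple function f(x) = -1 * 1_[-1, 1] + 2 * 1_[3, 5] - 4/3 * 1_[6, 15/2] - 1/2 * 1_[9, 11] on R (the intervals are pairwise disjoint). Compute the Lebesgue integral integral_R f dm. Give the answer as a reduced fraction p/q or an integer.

For a simple function f = sum_i c_i * 1_{A_i} with disjoint A_i,
  integral f dm = sum_i c_i * m(A_i).
Lengths of the A_i:
  m(A_1) = 1 - (-1) = 2.
  m(A_2) = 5 - 3 = 2.
  m(A_3) = 15/2 - 6 = 3/2.
  m(A_4) = 11 - 9 = 2.
Contributions c_i * m(A_i):
  (-1) * (2) = -2.
  (2) * (2) = 4.
  (-4/3) * (3/2) = -2.
  (-1/2) * (2) = -1.
Total: -2 + 4 - 2 - 1 = -1.

-1


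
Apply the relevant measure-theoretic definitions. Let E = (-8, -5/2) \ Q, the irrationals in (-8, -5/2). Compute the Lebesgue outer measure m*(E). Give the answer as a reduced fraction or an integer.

The interval I = (-8, -5/2) has m(I) = -5/2 - (-8) = 11/2 (endpoints are measure-zero, so open/closed/half-open agree). Write I = (I cap Q) u (I \ Q). The rationals in I are countable, so m*(I cap Q) = 0 (cover each rational by intervals whose total length is arbitrarily small). By countable subadditivity m*(I) <= m*(I cap Q) + m*(I \ Q), hence m*(I \ Q) >= m(I) = 11/2. The reverse inequality m*(I \ Q) <= m*(I) = 11/2 is trivial since (I \ Q) is a subset of I. Therefore m*(I \ Q) = 11/2.

11/2


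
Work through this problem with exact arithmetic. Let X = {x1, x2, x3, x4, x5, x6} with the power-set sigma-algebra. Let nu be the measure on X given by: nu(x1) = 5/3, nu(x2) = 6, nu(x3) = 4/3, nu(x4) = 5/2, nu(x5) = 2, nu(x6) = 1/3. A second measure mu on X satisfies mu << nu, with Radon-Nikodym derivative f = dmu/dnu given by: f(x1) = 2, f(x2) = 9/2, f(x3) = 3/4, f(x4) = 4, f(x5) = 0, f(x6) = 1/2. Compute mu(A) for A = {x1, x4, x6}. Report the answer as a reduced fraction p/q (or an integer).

By the defining property of the Radon-Nikodym derivative, for every measurable set A,
  mu(A) = integral_A f dnu.
Since nu is a discrete measure concentrated on the atoms of X, the integral over A reduces to the sum
  mu(A) = sum_{x in A} f(x) * nu({x}).
Computing each term:
  x1: f(x1) * nu(x1) = 2 * 5/3 = 10/3.
  x4: f(x4) * nu(x4) = 4 * 5/2 = 10.
  x6: f(x6) * nu(x6) = 1/2 * 1/3 = 1/6.
Summing: mu(A) = 10/3 + 10 + 1/6 = 27/2.

27/2


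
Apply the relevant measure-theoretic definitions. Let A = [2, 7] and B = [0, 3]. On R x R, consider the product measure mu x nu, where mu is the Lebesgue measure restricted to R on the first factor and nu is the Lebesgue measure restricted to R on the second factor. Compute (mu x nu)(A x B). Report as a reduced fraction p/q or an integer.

For a measurable rectangle A x B, the product measure satisfies
  (mu x nu)(A x B) = mu(A) * nu(B).
  mu(A) = 5.
  nu(B) = 3.
  (mu x nu)(A x B) = 5 * 3 = 15.

15


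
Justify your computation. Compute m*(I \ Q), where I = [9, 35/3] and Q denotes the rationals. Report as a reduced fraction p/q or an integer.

The interval I = [9, 35/3] has m(I) = 35/3 - 9 = 8/3 (endpoints are measure-zero, so open/closed/half-open agree). Write I = (I cap Q) u (I \ Q). The rationals in I are countable, so m*(I cap Q) = 0 (cover each rational by intervals whose total length is arbitrarily small). By countable subadditivity m*(I) <= m*(I cap Q) + m*(I \ Q), hence m*(I \ Q) >= m(I) = 8/3. The reverse inequality m*(I \ Q) <= m*(I) = 8/3 is trivial since (I \ Q) is a subset of I. Therefore m*(I \ Q) = 8/3.

8/3


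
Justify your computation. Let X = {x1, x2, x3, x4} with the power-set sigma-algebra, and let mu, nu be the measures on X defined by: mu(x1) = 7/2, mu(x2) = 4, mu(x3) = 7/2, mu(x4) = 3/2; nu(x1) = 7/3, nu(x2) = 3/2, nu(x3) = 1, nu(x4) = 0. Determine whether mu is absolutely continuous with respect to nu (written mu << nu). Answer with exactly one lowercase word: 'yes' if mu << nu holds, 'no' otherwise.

mu << nu means: every nu-null measurable set is also mu-null; equivalently, for every atom x, if nu({x}) = 0 then mu({x}) = 0.
Checking each atom:
  x1: nu = 7/3 > 0 -> no constraint.
  x2: nu = 3/2 > 0 -> no constraint.
  x3: nu = 1 > 0 -> no constraint.
  x4: nu = 0, mu = 3/2 > 0 -> violates mu << nu.
The atom(s) x4 violate the condition (nu = 0 but mu > 0). Therefore mu is NOT absolutely continuous w.r.t. nu.

no


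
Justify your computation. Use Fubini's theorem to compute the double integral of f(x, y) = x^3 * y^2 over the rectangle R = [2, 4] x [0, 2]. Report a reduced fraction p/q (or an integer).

f(x, y) is a tensor product of a function of x and a function of y, and both factors are bounded continuous (hence Lebesgue integrable) on the rectangle, so Fubini's theorem applies:
  integral_R f d(m x m) = (integral_a1^b1 x^3 dx) * (integral_a2^b2 y^2 dy).
Inner integral in x: integral_{2}^{4} x^3 dx = (4^4 - 2^4)/4
  = 60.
Inner integral in y: integral_{0}^{2} y^2 dy = (2^3 - 0^3)/3
  = 8/3.
Product: (60) * (8/3) = 160.

160


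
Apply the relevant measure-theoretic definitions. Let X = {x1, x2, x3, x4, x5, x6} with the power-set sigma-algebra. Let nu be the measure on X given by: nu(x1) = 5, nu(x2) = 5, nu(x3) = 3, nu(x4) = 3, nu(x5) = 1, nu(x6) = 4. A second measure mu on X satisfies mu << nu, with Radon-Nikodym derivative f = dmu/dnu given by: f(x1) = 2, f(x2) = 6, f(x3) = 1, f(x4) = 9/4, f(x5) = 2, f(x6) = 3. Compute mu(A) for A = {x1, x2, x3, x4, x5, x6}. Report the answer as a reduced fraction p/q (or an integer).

By the defining property of the Radon-Nikodym derivative, for every measurable set A,
  mu(A) = integral_A f dnu.
Since nu is a discrete measure concentrated on the atoms of X, the integral over A reduces to the sum
  mu(A) = sum_{x in A} f(x) * nu({x}).
Computing each term:
  x1: f(x1) * nu(x1) = 2 * 5 = 10.
  x2: f(x2) * nu(x2) = 6 * 5 = 30.
  x3: f(x3) * nu(x3) = 1 * 3 = 3.
  x4: f(x4) * nu(x4) = 9/4 * 3 = 27/4.
  x5: f(x5) * nu(x5) = 2 * 1 = 2.
  x6: f(x6) * nu(x6) = 3 * 4 = 12.
Summing: mu(A) = 10 + 30 + 3 + 27/4 + 2 + 12 = 255/4.

255/4


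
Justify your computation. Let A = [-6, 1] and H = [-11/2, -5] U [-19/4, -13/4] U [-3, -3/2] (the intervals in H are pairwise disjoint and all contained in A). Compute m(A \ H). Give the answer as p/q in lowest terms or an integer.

The ambient interval has length m(A) = 1 - (-6) = 7.
Since the holes are disjoint and sit inside A, by finite additivity
  m(H) = sum_i (b_i - a_i), and m(A \ H) = m(A) - m(H).
Computing the hole measures:
  m(H_1) = -5 - (-11/2) = 1/2.
  m(H_2) = -13/4 - (-19/4) = 3/2.
  m(H_3) = -3/2 - (-3) = 3/2.
Summed: m(H) = 1/2 + 3/2 + 3/2 = 7/2.
So m(A \ H) = 7 - 7/2 = 7/2.

7/2


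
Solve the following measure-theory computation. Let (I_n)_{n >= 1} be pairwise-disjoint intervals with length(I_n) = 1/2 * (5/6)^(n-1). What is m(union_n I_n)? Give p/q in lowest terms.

By countable additivity of the Lebesgue measure on pairwise disjoint measurable sets,
  m(union_{n >= 1} I_n) = sum_{n >= 1} m(I_n) = sum_{n >= 1} a * r^(n-1),
  with a = 1/2 and r = 5/6.
Since 0 < r = 5/6 < 1, the geometric series converges:
  sum_{n >= 1} a * r^(n-1) = a / (1 - r).
  = 1/2 / (1 - 5/6)
  = 1/2 / (1/6)
  = 3.

3


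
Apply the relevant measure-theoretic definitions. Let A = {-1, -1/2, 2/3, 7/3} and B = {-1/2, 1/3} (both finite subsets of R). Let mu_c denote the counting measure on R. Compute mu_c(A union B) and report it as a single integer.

Counting measure on a finite set equals cardinality. By inclusion-exclusion, |A union B| = |A| + |B| - |A cap B|.
|A| = 4, |B| = 2, |A cap B| = 1.
So mu_c(A union B) = 4 + 2 - 1 = 5.

5


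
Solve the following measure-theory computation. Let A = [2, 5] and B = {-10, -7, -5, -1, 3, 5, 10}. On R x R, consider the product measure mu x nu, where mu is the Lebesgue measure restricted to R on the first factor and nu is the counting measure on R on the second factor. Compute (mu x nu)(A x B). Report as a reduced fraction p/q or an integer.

For a measurable rectangle A x B, the product measure satisfies
  (mu x nu)(A x B) = mu(A) * nu(B).
  mu(A) = 3.
  nu(B) = 7.
  (mu x nu)(A x B) = 3 * 7 = 21.

21


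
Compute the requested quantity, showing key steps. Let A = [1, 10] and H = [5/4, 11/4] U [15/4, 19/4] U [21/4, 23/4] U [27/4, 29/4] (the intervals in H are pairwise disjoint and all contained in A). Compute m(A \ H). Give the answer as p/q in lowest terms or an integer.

The ambient interval has length m(A) = 10 - 1 = 9.
Since the holes are disjoint and sit inside A, by finite additivity
  m(H) = sum_i (b_i - a_i), and m(A \ H) = m(A) - m(H).
Computing the hole measures:
  m(H_1) = 11/4 - 5/4 = 3/2.
  m(H_2) = 19/4 - 15/4 = 1.
  m(H_3) = 23/4 - 21/4 = 1/2.
  m(H_4) = 29/4 - 27/4 = 1/2.
Summed: m(H) = 3/2 + 1 + 1/2 + 1/2 = 7/2.
So m(A \ H) = 9 - 7/2 = 11/2.

11/2


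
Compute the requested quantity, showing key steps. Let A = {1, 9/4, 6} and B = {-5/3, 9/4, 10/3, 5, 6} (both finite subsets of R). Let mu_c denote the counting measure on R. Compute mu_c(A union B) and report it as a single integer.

Counting measure on a finite set equals cardinality. By inclusion-exclusion, |A union B| = |A| + |B| - |A cap B|.
|A| = 3, |B| = 5, |A cap B| = 2.
So mu_c(A union B) = 3 + 5 - 2 = 6.

6


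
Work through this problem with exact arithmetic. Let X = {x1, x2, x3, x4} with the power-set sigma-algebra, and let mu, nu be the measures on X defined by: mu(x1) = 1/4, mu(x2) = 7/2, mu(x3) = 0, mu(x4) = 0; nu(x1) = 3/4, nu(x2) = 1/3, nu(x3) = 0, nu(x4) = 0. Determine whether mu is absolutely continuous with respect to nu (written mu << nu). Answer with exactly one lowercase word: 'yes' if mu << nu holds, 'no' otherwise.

mu << nu means: every nu-null measurable set is also mu-null; equivalently, for every atom x, if nu({x}) = 0 then mu({x}) = 0.
Checking each atom:
  x1: nu = 3/4 > 0 -> no constraint.
  x2: nu = 1/3 > 0 -> no constraint.
  x3: nu = 0, mu = 0 -> consistent with mu << nu.
  x4: nu = 0, mu = 0 -> consistent with mu << nu.
No atom violates the condition. Therefore mu << nu.

yes


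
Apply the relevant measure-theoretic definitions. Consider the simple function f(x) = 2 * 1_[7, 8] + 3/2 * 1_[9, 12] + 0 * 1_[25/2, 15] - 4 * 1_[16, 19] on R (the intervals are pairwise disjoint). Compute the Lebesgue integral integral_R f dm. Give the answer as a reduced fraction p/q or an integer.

For a simple function f = sum_i c_i * 1_{A_i} with disjoint A_i,
  integral f dm = sum_i c_i * m(A_i).
Lengths of the A_i:
  m(A_1) = 8 - 7 = 1.
  m(A_2) = 12 - 9 = 3.
  m(A_3) = 15 - 25/2 = 5/2.
  m(A_4) = 19 - 16 = 3.
Contributions c_i * m(A_i):
  (2) * (1) = 2.
  (3/2) * (3) = 9/2.
  (0) * (5/2) = 0.
  (-4) * (3) = -12.
Total: 2 + 9/2 + 0 - 12 = -11/2.

-11/2


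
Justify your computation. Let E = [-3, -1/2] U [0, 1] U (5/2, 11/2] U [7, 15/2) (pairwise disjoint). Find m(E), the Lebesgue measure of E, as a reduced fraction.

For pairwise disjoint intervals, m(union_i I_i) = sum_i m(I_i),
and m is invariant under swapping open/closed endpoints (single points have measure 0).
So m(E) = sum_i (b_i - a_i).
  I_1 has length -1/2 - (-3) = 5/2.
  I_2 has length 1 - 0 = 1.
  I_3 has length 11/2 - 5/2 = 3.
  I_4 has length 15/2 - 7 = 1/2.
Summing:
  m(E) = 5/2 + 1 + 3 + 1/2 = 7.

7


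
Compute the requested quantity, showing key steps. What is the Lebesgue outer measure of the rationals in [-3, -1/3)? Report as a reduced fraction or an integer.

E = Q cap [-3, -1/3) is a subset of Q, which is countable. Enumerate Q = {q_1, q_2, ...}; for any eps > 0, cover q_k by the open interval (q_k - eps/2^(k+1), q_k + eps/2^(k+1)), of length eps/2^k. The total cover length is sum_{k>=1} eps/2^k = eps. Hence m*(E) <= m*(Q) <= eps for every eps > 0, and since outer measure is non-negative, m*(E) = 0.

0


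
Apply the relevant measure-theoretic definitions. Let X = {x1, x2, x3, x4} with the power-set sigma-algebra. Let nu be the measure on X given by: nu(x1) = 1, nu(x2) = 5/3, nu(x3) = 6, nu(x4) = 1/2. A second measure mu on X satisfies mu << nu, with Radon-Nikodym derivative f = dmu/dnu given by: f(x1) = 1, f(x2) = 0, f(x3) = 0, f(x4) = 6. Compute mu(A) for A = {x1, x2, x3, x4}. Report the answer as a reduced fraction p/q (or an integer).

By the defining property of the Radon-Nikodym derivative, for every measurable set A,
  mu(A) = integral_A f dnu.
Since nu is a discrete measure concentrated on the atoms of X, the integral over A reduces to the sum
  mu(A) = sum_{x in A} f(x) * nu({x}).
Computing each term:
  x1: f(x1) * nu(x1) = 1 * 1 = 1.
  x2: f(x2) * nu(x2) = 0 * 5/3 = 0.
  x3: f(x3) * nu(x3) = 0 * 6 = 0.
  x4: f(x4) * nu(x4) = 6 * 1/2 = 3.
Summing: mu(A) = 1 + 0 + 0 + 3 = 4.

4


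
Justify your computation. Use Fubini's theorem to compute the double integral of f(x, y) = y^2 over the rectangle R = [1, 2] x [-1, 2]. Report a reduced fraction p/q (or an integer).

f(x, y) is a tensor product of a function of x and a function of y, and both factors are bounded continuous (hence Lebesgue integrable) on the rectangle, so Fubini's theorem applies:
  integral_R f d(m x m) = (integral_a1^b1 1 dx) * (integral_a2^b2 y^2 dy).
Inner integral in x: integral_{1}^{2} 1 dx = (2^1 - 1^1)/1
  = 1.
Inner integral in y: integral_{-1}^{2} y^2 dy = (2^3 - (-1)^3)/3
  = 3.
Product: (1) * (3) = 3.

3


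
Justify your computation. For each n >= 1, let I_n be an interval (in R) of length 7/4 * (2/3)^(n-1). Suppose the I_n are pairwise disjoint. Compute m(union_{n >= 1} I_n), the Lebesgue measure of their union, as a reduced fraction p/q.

By countable additivity of the Lebesgue measure on pairwise disjoint measurable sets,
  m(union_{n >= 1} I_n) = sum_{n >= 1} m(I_n) = sum_{n >= 1} a * r^(n-1),
  with a = 7/4 and r = 2/3.
Since 0 < r = 2/3 < 1, the geometric series converges:
  sum_{n >= 1} a * r^(n-1) = a / (1 - r).
  = 7/4 / (1 - 2/3)
  = 7/4 / (1/3)
  = 21/4.

21/4


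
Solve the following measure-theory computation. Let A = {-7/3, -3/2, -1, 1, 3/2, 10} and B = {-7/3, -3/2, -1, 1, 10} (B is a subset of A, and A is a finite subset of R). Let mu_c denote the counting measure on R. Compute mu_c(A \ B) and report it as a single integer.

Counting measure assigns mu_c(E) = |E| (number of elements) when E is finite. For B subset A, A \ B is the set of elements of A not in B, so |A \ B| = |A| - |B|.
|A| = 6, |B| = 5, so mu_c(A \ B) = 6 - 5 = 1.

1


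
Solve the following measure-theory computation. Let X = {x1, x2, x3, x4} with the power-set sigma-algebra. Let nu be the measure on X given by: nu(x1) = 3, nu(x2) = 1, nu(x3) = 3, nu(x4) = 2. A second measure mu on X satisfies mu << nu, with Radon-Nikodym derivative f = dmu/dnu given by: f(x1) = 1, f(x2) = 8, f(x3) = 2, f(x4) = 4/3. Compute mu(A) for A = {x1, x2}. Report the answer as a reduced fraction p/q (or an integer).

By the defining property of the Radon-Nikodym derivative, for every measurable set A,
  mu(A) = integral_A f dnu.
Since nu is a discrete measure concentrated on the atoms of X, the integral over A reduces to the sum
  mu(A) = sum_{x in A} f(x) * nu({x}).
Computing each term:
  x1: f(x1) * nu(x1) = 1 * 3 = 3.
  x2: f(x2) * nu(x2) = 8 * 1 = 8.
Summing: mu(A) = 3 + 8 = 11.

11


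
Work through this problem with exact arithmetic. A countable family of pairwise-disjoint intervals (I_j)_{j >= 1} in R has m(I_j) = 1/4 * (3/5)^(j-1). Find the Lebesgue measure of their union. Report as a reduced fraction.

By countable additivity of the Lebesgue measure on pairwise disjoint measurable sets,
  m(union_{j >= 1} I_j) = sum_{j >= 1} m(I_j) = sum_{j >= 1} a * r^(j-1),
  with a = 1/4 and r = 3/5.
Since 0 < r = 3/5 < 1, the geometric series converges:
  sum_{j >= 1} a * r^(j-1) = a / (1 - r).
  = 1/4 / (1 - 3/5)
  = 1/4 / (2/5)
  = 5/8.

5/8


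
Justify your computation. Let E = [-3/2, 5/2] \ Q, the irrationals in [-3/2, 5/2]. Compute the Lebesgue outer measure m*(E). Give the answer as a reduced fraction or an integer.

The interval I = [-3/2, 5/2] has m(I) = 5/2 - (-3/2) = 4 (endpoints are measure-zero, so open/closed/half-open agree). Write I = (I cap Q) u (I \ Q). The rationals in I are countable, so m*(I cap Q) = 0 (cover each rational by intervals whose total length is arbitrarily small). By countable subadditivity m*(I) <= m*(I cap Q) + m*(I \ Q), hence m*(I \ Q) >= m(I) = 4. The reverse inequality m*(I \ Q) <= m*(I) = 4 is trivial since (I \ Q) is a subset of I. Therefore m*(I \ Q) = 4.

4


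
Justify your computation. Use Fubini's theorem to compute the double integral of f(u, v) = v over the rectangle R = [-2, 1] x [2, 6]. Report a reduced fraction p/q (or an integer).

f(u, v) is a tensor product of a function of u and a function of v, and both factors are bounded continuous (hence Lebesgue integrable) on the rectangle, so Fubini's theorem applies:
  integral_R f d(m x m) = (integral_a1^b1 1 du) * (integral_a2^b2 v dv).
Inner integral in u: integral_{-2}^{1} 1 du = (1^1 - (-2)^1)/1
  = 3.
Inner integral in v: integral_{2}^{6} v dv = (6^2 - 2^2)/2
  = 16.
Product: (3) * (16) = 48.

48


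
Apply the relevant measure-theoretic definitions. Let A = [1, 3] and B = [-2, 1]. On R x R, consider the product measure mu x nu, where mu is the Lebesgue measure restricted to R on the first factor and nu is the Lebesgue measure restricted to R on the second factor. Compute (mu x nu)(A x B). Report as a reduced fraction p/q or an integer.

For a measurable rectangle A x B, the product measure satisfies
  (mu x nu)(A x B) = mu(A) * nu(B).
  mu(A) = 2.
  nu(B) = 3.
  (mu x nu)(A x B) = 2 * 3 = 6.

6


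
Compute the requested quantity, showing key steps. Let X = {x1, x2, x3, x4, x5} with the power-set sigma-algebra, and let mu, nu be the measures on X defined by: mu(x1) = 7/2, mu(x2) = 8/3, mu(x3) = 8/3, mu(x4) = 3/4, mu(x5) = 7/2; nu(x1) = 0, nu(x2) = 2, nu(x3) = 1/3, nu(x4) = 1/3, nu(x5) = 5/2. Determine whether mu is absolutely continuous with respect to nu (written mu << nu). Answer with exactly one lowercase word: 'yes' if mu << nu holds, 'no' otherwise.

mu << nu means: every nu-null measurable set is also mu-null; equivalently, for every atom x, if nu({x}) = 0 then mu({x}) = 0.
Checking each atom:
  x1: nu = 0, mu = 7/2 > 0 -> violates mu << nu.
  x2: nu = 2 > 0 -> no constraint.
  x3: nu = 1/3 > 0 -> no constraint.
  x4: nu = 1/3 > 0 -> no constraint.
  x5: nu = 5/2 > 0 -> no constraint.
The atom(s) x1 violate the condition (nu = 0 but mu > 0). Therefore mu is NOT absolutely continuous w.r.t. nu.

no


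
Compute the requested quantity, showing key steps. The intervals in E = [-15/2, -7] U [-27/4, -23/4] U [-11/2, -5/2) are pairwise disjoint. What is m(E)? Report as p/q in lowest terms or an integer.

For pairwise disjoint intervals, m(union_i I_i) = sum_i m(I_i),
and m is invariant under swapping open/closed endpoints (single points have measure 0).
So m(E) = sum_i (b_i - a_i).
  I_1 has length -7 - (-15/2) = 1/2.
  I_2 has length -23/4 - (-27/4) = 1.
  I_3 has length -5/2 - (-11/2) = 3.
Summing:
  m(E) = 1/2 + 1 + 3 = 9/2.

9/2


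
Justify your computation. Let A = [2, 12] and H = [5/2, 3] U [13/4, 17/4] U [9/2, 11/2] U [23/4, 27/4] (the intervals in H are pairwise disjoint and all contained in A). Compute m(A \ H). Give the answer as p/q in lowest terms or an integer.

The ambient interval has length m(A) = 12 - 2 = 10.
Since the holes are disjoint and sit inside A, by finite additivity
  m(H) = sum_i (b_i - a_i), and m(A \ H) = m(A) - m(H).
Computing the hole measures:
  m(H_1) = 3 - 5/2 = 1/2.
  m(H_2) = 17/4 - 13/4 = 1.
  m(H_3) = 11/2 - 9/2 = 1.
  m(H_4) = 27/4 - 23/4 = 1.
Summed: m(H) = 1/2 + 1 + 1 + 1 = 7/2.
So m(A \ H) = 10 - 7/2 = 13/2.

13/2


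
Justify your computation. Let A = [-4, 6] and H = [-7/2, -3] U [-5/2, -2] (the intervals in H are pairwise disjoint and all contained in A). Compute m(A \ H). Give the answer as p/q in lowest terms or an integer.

The ambient interval has length m(A) = 6 - (-4) = 10.
Since the holes are disjoint and sit inside A, by finite additivity
  m(H) = sum_i (b_i - a_i), and m(A \ H) = m(A) - m(H).
Computing the hole measures:
  m(H_1) = -3 - (-7/2) = 1/2.
  m(H_2) = -2 - (-5/2) = 1/2.
Summed: m(H) = 1/2 + 1/2 = 1.
So m(A \ H) = 10 - 1 = 9.

9


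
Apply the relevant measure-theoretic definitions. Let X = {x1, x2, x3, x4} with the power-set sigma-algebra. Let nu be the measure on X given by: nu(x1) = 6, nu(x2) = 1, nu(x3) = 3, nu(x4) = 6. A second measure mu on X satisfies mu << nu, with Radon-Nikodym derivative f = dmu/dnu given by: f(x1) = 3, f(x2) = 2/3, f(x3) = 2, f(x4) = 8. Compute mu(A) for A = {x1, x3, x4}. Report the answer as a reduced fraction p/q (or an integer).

By the defining property of the Radon-Nikodym derivative, for every measurable set A,
  mu(A) = integral_A f dnu.
Since nu is a discrete measure concentrated on the atoms of X, the integral over A reduces to the sum
  mu(A) = sum_{x in A} f(x) * nu({x}).
Computing each term:
  x1: f(x1) * nu(x1) = 3 * 6 = 18.
  x3: f(x3) * nu(x3) = 2 * 3 = 6.
  x4: f(x4) * nu(x4) = 8 * 6 = 48.
Summing: mu(A) = 18 + 6 + 48 = 72.

72


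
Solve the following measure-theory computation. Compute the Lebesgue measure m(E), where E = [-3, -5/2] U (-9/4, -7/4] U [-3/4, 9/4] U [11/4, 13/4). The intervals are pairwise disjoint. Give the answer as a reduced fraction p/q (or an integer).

For pairwise disjoint intervals, m(union_i I_i) = sum_i m(I_i),
and m is invariant under swapping open/closed endpoints (single points have measure 0).
So m(E) = sum_i (b_i - a_i).
  I_1 has length -5/2 - (-3) = 1/2.
  I_2 has length -7/4 - (-9/4) = 1/2.
  I_3 has length 9/4 - (-3/4) = 3.
  I_4 has length 13/4 - 11/4 = 1/2.
Summing:
  m(E) = 1/2 + 1/2 + 3 + 1/2 = 9/2.

9/2


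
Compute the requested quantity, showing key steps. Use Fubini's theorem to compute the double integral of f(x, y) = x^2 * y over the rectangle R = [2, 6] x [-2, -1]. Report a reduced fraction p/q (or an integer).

f(x, y) is a tensor product of a function of x and a function of y, and both factors are bounded continuous (hence Lebesgue integrable) on the rectangle, so Fubini's theorem applies:
  integral_R f d(m x m) = (integral_a1^b1 x^2 dx) * (integral_a2^b2 y dy).
Inner integral in x: integral_{2}^{6} x^2 dx = (6^3 - 2^3)/3
  = 208/3.
Inner integral in y: integral_{-2}^{-1} y dy = ((-1)^2 - (-2)^2)/2
  = -3/2.
Product: (208/3) * (-3/2) = -104.

-104


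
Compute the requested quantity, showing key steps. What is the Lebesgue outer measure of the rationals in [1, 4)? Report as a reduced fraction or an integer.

Q cap [1, 4) is countable; list its elements as q_1, q_2, ... . Fix eps > 0 and cover the k-th point by an interval of length eps * 2^(-k). The cover has total length eps * sum_{k>=1} 2^(-k) = eps, so by definition of outer measure m*(Q cap [1, 4)) <= eps. Since eps was arbitrary and m* >= 0, the outer measure is 0.

0


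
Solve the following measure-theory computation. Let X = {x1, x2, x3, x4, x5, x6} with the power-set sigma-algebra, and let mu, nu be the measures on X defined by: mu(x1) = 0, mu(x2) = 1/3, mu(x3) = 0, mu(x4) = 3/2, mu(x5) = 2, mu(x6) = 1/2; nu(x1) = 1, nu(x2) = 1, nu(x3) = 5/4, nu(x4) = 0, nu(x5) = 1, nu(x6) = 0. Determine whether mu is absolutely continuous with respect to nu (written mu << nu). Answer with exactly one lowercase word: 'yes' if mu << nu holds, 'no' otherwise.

mu << nu means: every nu-null measurable set is also mu-null; equivalently, for every atom x, if nu({x}) = 0 then mu({x}) = 0.
Checking each atom:
  x1: nu = 1 > 0 -> no constraint.
  x2: nu = 1 > 0 -> no constraint.
  x3: nu = 5/4 > 0 -> no constraint.
  x4: nu = 0, mu = 3/2 > 0 -> violates mu << nu.
  x5: nu = 1 > 0 -> no constraint.
  x6: nu = 0, mu = 1/2 > 0 -> violates mu << nu.
The atom(s) x4, x6 violate the condition (nu = 0 but mu > 0). Therefore mu is NOT absolutely continuous w.r.t. nu.

no


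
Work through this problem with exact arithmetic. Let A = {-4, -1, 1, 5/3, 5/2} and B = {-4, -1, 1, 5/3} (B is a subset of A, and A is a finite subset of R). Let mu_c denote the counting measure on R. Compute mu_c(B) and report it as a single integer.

Counting measure assigns mu_c(E) = |E| (number of elements) when E is finite.
B has 4 element(s), so mu_c(B) = 4.

4


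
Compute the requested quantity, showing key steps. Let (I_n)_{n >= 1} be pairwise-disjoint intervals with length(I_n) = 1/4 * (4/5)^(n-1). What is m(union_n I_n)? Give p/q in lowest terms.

By countable additivity of the Lebesgue measure on pairwise disjoint measurable sets,
  m(union_{n >= 1} I_n) = sum_{n >= 1} m(I_n) = sum_{n >= 1} a * r^(n-1),
  with a = 1/4 and r = 4/5.
Since 0 < r = 4/5 < 1, the geometric series converges:
  sum_{n >= 1} a * r^(n-1) = a / (1 - r).
  = 1/4 / (1 - 4/5)
  = 1/4 / (1/5)
  = 5/4.

5/4


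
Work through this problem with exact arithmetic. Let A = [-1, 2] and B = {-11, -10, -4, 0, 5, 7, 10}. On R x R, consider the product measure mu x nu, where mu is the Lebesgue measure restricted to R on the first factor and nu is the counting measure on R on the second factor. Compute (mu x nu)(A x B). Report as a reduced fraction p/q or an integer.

For a measurable rectangle A x B, the product measure satisfies
  (mu x nu)(A x B) = mu(A) * nu(B).
  mu(A) = 3.
  nu(B) = 7.
  (mu x nu)(A x B) = 3 * 7 = 21.

21


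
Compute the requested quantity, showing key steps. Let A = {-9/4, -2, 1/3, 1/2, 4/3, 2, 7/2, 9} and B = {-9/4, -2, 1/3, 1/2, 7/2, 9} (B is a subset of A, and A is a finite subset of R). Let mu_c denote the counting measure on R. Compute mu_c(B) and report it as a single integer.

Counting measure assigns mu_c(E) = |E| (number of elements) when E is finite.
B has 6 element(s), so mu_c(B) = 6.

6


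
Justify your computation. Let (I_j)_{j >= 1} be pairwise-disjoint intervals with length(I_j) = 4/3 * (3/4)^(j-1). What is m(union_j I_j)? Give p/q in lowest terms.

By countable additivity of the Lebesgue measure on pairwise disjoint measurable sets,
  m(union_{j >= 1} I_j) = sum_{j >= 1} m(I_j) = sum_{j >= 1} a * r^(j-1),
  with a = 4/3 and r = 3/4.
Since 0 < r = 3/4 < 1, the geometric series converges:
  sum_{j >= 1} a * r^(j-1) = a / (1 - r).
  = 4/3 / (1 - 3/4)
  = 4/3 / (1/4)
  = 16/3.

16/3


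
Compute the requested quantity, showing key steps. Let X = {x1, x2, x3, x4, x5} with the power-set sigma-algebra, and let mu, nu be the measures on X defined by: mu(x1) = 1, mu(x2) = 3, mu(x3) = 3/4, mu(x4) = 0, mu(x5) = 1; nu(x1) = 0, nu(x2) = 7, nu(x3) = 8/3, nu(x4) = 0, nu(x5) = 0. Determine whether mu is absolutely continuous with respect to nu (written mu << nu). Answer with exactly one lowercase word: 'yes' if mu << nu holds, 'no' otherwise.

mu << nu means: every nu-null measurable set is also mu-null; equivalently, for every atom x, if nu({x}) = 0 then mu({x}) = 0.
Checking each atom:
  x1: nu = 0, mu = 1 > 0 -> violates mu << nu.
  x2: nu = 7 > 0 -> no constraint.
  x3: nu = 8/3 > 0 -> no constraint.
  x4: nu = 0, mu = 0 -> consistent with mu << nu.
  x5: nu = 0, mu = 1 > 0 -> violates mu << nu.
The atom(s) x1, x5 violate the condition (nu = 0 but mu > 0). Therefore mu is NOT absolutely continuous w.r.t. nu.

no


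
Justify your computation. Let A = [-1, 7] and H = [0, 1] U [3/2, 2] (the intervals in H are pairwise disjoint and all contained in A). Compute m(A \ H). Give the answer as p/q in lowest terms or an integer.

The ambient interval has length m(A) = 7 - (-1) = 8.
Since the holes are disjoint and sit inside A, by finite additivity
  m(H) = sum_i (b_i - a_i), and m(A \ H) = m(A) - m(H).
Computing the hole measures:
  m(H_1) = 1 - 0 = 1.
  m(H_2) = 2 - 3/2 = 1/2.
Summed: m(H) = 1 + 1/2 = 3/2.
So m(A \ H) = 8 - 3/2 = 13/2.

13/2


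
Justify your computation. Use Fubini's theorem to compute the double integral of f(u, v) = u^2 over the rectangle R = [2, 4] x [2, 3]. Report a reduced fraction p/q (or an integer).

f(u, v) is a tensor product of a function of u and a function of v, and both factors are bounded continuous (hence Lebesgue integrable) on the rectangle, so Fubini's theorem applies:
  integral_R f d(m x m) = (integral_a1^b1 u^2 du) * (integral_a2^b2 1 dv).
Inner integral in u: integral_{2}^{4} u^2 du = (4^3 - 2^3)/3
  = 56/3.
Inner integral in v: integral_{2}^{3} 1 dv = (3^1 - 2^1)/1
  = 1.
Product: (56/3) * (1) = 56/3.

56/3


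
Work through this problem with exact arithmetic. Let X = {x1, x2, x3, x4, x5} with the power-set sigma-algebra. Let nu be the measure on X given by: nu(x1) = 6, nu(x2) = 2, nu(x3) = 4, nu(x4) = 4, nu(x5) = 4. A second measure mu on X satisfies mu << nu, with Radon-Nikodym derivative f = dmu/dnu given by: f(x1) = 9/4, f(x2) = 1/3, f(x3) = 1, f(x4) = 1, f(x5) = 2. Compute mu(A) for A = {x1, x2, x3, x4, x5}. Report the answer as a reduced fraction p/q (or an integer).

By the defining property of the Radon-Nikodym derivative, for every measurable set A,
  mu(A) = integral_A f dnu.
Since nu is a discrete measure concentrated on the atoms of X, the integral over A reduces to the sum
  mu(A) = sum_{x in A} f(x) * nu({x}).
Computing each term:
  x1: f(x1) * nu(x1) = 9/4 * 6 = 27/2.
  x2: f(x2) * nu(x2) = 1/3 * 2 = 2/3.
  x3: f(x3) * nu(x3) = 1 * 4 = 4.
  x4: f(x4) * nu(x4) = 1 * 4 = 4.
  x5: f(x5) * nu(x5) = 2 * 4 = 8.
Summing: mu(A) = 27/2 + 2/3 + 4 + 4 + 8 = 181/6.

181/6


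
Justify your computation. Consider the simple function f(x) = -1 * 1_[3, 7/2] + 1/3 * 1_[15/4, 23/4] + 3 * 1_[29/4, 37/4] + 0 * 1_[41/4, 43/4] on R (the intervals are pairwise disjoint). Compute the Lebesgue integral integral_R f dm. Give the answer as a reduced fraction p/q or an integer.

For a simple function f = sum_i c_i * 1_{A_i} with disjoint A_i,
  integral f dm = sum_i c_i * m(A_i).
Lengths of the A_i:
  m(A_1) = 7/2 - 3 = 1/2.
  m(A_2) = 23/4 - 15/4 = 2.
  m(A_3) = 37/4 - 29/4 = 2.
  m(A_4) = 43/4 - 41/4 = 1/2.
Contributions c_i * m(A_i):
  (-1) * (1/2) = -1/2.
  (1/3) * (2) = 2/3.
  (3) * (2) = 6.
  (0) * (1/2) = 0.
Total: -1/2 + 2/3 + 6 + 0 = 37/6.

37/6


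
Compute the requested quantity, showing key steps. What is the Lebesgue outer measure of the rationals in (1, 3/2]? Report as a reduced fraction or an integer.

E = Q cap (1, 3/2] is a subset of Q, which is countable. Enumerate Q = {q_1, q_2, ...}; for any eps > 0, cover q_k by the open interval (q_k - eps/2^(k+1), q_k + eps/2^(k+1)), of length eps/2^k. The total cover length is sum_{k>=1} eps/2^k = eps. Hence m*(E) <= m*(Q) <= eps for every eps > 0, and since outer measure is non-negative, m*(E) = 0.

0


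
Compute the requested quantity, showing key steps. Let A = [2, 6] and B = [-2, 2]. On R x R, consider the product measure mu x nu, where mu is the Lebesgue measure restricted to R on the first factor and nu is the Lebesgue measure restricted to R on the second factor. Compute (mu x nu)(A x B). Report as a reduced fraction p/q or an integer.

For a measurable rectangle A x B, the product measure satisfies
  (mu x nu)(A x B) = mu(A) * nu(B).
  mu(A) = 4.
  nu(B) = 4.
  (mu x nu)(A x B) = 4 * 4 = 16.

16


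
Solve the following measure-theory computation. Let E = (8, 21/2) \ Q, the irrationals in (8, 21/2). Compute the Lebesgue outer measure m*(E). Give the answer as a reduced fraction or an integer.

The interval I = (8, 21/2) has m(I) = 21/2 - 8 = 5/2 (endpoints are measure-zero, so open/closed/half-open agree). Write I = (I cap Q) u (I \ Q). The rationals in I are countable, so m*(I cap Q) = 0 (cover each rational by intervals whose total length is arbitrarily small). By countable subadditivity m*(I) <= m*(I cap Q) + m*(I \ Q), hence m*(I \ Q) >= m(I) = 5/2. The reverse inequality m*(I \ Q) <= m*(I) = 5/2 is trivial since (I \ Q) is a subset of I. Therefore m*(I \ Q) = 5/2.

5/2


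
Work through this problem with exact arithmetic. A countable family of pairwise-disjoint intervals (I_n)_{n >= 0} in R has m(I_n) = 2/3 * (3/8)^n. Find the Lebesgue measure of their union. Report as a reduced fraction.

By countable additivity of the Lebesgue measure on pairwise disjoint measurable sets,
  m(union_{n >= 0} I_n) = sum_{n >= 0} m(I_n) = sum_{n >= 0} a * r^n,
  with a = 2/3 and r = 3/8.
Since 0 < r = 3/8 < 1, the geometric series converges:
  sum_{n >= 0} a * r^n = a / (1 - r).
  = 2/3 / (1 - 3/8)
  = 2/3 / (5/8)
  = 16/15.

16/15


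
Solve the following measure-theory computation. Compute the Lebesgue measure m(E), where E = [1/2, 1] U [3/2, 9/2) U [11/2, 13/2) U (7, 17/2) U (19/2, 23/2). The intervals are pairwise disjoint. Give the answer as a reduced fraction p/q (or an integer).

For pairwise disjoint intervals, m(union_i I_i) = sum_i m(I_i),
and m is invariant under swapping open/closed endpoints (single points have measure 0).
So m(E) = sum_i (b_i - a_i).
  I_1 has length 1 - 1/2 = 1/2.
  I_2 has length 9/2 - 3/2 = 3.
  I_3 has length 13/2 - 11/2 = 1.
  I_4 has length 17/2 - 7 = 3/2.
  I_5 has length 23/2 - 19/2 = 2.
Summing:
  m(E) = 1/2 + 3 + 1 + 3/2 + 2 = 8.

8


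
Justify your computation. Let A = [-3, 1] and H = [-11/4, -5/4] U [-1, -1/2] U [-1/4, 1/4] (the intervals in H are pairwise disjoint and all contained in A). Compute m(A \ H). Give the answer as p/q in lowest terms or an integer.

The ambient interval has length m(A) = 1 - (-3) = 4.
Since the holes are disjoint and sit inside A, by finite additivity
  m(H) = sum_i (b_i - a_i), and m(A \ H) = m(A) - m(H).
Computing the hole measures:
  m(H_1) = -5/4 - (-11/4) = 3/2.
  m(H_2) = -1/2 - (-1) = 1/2.
  m(H_3) = 1/4 - (-1/4) = 1/2.
Summed: m(H) = 3/2 + 1/2 + 1/2 = 5/2.
So m(A \ H) = 4 - 5/2 = 3/2.

3/2


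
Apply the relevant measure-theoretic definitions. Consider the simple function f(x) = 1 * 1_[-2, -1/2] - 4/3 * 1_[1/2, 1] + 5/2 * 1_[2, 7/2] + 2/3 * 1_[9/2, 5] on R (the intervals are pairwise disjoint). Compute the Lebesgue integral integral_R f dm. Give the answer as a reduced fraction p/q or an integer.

For a simple function f = sum_i c_i * 1_{A_i} with disjoint A_i,
  integral f dm = sum_i c_i * m(A_i).
Lengths of the A_i:
  m(A_1) = -1/2 - (-2) = 3/2.
  m(A_2) = 1 - 1/2 = 1/2.
  m(A_3) = 7/2 - 2 = 3/2.
  m(A_4) = 5 - 9/2 = 1/2.
Contributions c_i * m(A_i):
  (1) * (3/2) = 3/2.
  (-4/3) * (1/2) = -2/3.
  (5/2) * (3/2) = 15/4.
  (2/3) * (1/2) = 1/3.
Total: 3/2 - 2/3 + 15/4 + 1/3 = 59/12.

59/12


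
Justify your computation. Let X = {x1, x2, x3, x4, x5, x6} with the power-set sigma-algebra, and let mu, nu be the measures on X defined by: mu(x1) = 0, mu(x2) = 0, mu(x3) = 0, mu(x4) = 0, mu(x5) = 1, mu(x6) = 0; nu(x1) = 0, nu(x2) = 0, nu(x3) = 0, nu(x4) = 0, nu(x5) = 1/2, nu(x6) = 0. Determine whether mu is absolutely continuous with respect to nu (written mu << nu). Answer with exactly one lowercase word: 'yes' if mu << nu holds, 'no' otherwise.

mu << nu means: every nu-null measurable set is also mu-null; equivalently, for every atom x, if nu({x}) = 0 then mu({x}) = 0.
Checking each atom:
  x1: nu = 0, mu = 0 -> consistent with mu << nu.
  x2: nu = 0, mu = 0 -> consistent with mu << nu.
  x3: nu = 0, mu = 0 -> consistent with mu << nu.
  x4: nu = 0, mu = 0 -> consistent with mu << nu.
  x5: nu = 1/2 > 0 -> no constraint.
  x6: nu = 0, mu = 0 -> consistent with mu << nu.
No atom violates the condition. Therefore mu << nu.

yes
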